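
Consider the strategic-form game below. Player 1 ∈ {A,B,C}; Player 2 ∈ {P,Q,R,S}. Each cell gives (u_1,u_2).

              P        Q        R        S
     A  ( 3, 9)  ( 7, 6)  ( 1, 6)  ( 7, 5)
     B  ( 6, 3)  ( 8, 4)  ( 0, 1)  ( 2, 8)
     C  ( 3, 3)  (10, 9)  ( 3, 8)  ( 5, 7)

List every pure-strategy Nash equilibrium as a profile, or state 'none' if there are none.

NE set: (C,Q)

(A,P): not NE [P1→B gives 6>3]
(A,Q): not NE [P1→C gives 10>7; P2→P gives 9>6]
(A,R): not NE [P1→C gives 3>1; P2→P gives 9>6]
(A,S): not NE [P2→P gives 9>5]
(B,P): not NE [P2→S gives 8>3]
(B,Q): not NE [P1→C gives 10>8; P2→S gives 8>4]
(B,R): not NE [P1→C gives 3>0; P2→S gives 8>1]
(B,S): not NE [P1→A gives 7>2]
(C,P): not NE [P1→B gives 6>3; P2→Q gives 9>3]
(C,Q): NE
(C,R): not NE [P2→Q gives 9>8]
(C,S): not NE [P1→A gives 7>5; P2→Q gives 9>7]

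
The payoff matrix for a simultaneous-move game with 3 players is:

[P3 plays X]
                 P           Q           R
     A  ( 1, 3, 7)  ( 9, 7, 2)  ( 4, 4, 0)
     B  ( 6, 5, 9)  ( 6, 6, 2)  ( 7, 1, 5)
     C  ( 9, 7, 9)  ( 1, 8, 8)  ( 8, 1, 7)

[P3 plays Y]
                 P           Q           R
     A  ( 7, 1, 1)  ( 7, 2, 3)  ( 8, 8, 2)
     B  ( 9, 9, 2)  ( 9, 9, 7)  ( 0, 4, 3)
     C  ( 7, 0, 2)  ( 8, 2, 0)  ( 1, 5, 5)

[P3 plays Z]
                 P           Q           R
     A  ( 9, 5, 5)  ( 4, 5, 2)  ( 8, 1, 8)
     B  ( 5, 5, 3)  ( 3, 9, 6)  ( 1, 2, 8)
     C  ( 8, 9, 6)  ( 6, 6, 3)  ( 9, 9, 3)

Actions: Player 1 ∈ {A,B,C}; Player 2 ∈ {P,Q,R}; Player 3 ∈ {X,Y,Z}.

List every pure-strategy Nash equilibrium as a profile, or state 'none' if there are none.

Nash profiles: (B,Q,Y)

(A,P,X): not NE [P1→C gives 9>1; P2→Q gives 7>3]
(A,P,Y): not NE [P1→B gives 9>7; P2→R gives 8>1; P3→X gives 7>1]
(A,P,Z): not NE [P3→X gives 7>5]
(A,Q,X): not NE [P3→Y gives 3>2]
(A,Q,Y): not NE [P1→B gives 9>7; P2→R gives 8>2]
(A,Q,Z): not NE [P1→C gives 6>4; P3→Y gives 3>2]
(A,R,X): not NE [P1→C gives 8>4; P2→Q gives 7>4; P3→Z gives 8>0]
(A,R,Y): not NE [P3→Z gives 8>2]
(A,R,Z): not NE [P1→C gives 9>8; P2→Q gives 5>1]
(B,P,X): not NE [P1→C gives 9>6; P2→Q gives 6>5]
(B,P,Y): not NE [P3→X gives 9>2]
(B,P,Z): not NE [P1→A gives 9>5; P2→Q gives 9>5; P3→X gives 9>3]
(B,Q,X): not NE [P1→A gives 9>6; P3→Y gives 7>2]
(B,Q,Y): NE
(B,Q,Z): not NE [P1→C gives 6>3; P3→Y gives 7>6]
(B,R,X): not NE [P1→C gives 8>7; P2→Q gives 6>1; P3→Z gives 8>5]
(B,R,Y): not NE [P1→A gives 8>0; P2→Q gives 9>4; P3→Z gives 8>3]
(B,R,Z): not NE [P1→C gives 9>1; P2→Q gives 9>2]
(C,P,X): not NE [P2→Q gives 8>7]
(C,P,Y): not NE [P1→B gives 9>7; P2→R gives 5>0; P3→X gives 9>2]
(C,P,Z): not NE [P1→A gives 9>8; P3→X gives 9>6]
(C,Q,X): not NE [P1→A gives 9>1]
(C,Q,Y): not NE [P1→B gives 9>8; P2→R gives 5>2; P3→X gives 8>0]
(C,Q,Z): not NE [P2→R gives 9>6; P3→X gives 8>3]
(C,R,X): not NE [P2→Q gives 8>1]
(C,R,Y): not NE [P1→A gives 8>1; P3→X gives 7>5]
(C,R,Z): not NE [P3→X gives 7>3]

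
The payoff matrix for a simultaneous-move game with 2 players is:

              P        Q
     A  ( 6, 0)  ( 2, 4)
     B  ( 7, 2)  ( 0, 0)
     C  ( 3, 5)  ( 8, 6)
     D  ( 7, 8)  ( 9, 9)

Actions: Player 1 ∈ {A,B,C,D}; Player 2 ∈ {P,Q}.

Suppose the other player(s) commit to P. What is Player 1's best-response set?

P1 best: {B,D}

u_1(A vs P) = 6
u_1(B vs P) = 7
u_1(C vs P) = 3
u_1(D vs P) = 7
max payoff 7 at {B,D}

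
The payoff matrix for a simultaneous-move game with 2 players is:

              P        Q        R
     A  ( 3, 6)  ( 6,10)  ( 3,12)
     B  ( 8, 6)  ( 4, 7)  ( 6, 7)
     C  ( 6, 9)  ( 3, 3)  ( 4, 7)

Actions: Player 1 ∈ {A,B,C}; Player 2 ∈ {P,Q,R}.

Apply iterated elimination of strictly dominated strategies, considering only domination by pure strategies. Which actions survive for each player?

Remaining: P1:{A,B} P2:{Q,R}

P1 drop C (B beats it: P:8>6 Q:4>3 R:6>4)
P2 drop P (Q beats it: A:10>6 B:7>6)
P1→{A,B} P2→{Q,R}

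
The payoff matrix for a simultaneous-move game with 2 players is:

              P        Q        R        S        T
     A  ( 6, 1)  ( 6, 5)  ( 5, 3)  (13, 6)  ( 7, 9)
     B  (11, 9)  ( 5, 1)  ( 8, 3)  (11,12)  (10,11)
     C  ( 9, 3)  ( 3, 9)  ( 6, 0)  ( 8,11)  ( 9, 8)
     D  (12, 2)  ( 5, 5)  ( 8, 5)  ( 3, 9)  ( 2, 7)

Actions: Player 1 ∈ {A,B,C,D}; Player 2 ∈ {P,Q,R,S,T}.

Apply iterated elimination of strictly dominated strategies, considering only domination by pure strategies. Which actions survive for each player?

Remaining: P1:{A,B} P2:{S,T}

P1 drop C (B beats it: P:11>9 Q:5>3 R:8>6 S:11>8 T:10>9)
P2 drop P (S beats it: A:6>1 B:12>9 D:9>2)
P2 drop Q (S beats it: A:6>5 B:12>1 D:9>5)
P2 drop R (S beats it: A:6>3 B:12>3 D:9>5)
P1 drop D (A beats it: S:13>3 T:7>2)
P1→{A,B} P2→{S,T}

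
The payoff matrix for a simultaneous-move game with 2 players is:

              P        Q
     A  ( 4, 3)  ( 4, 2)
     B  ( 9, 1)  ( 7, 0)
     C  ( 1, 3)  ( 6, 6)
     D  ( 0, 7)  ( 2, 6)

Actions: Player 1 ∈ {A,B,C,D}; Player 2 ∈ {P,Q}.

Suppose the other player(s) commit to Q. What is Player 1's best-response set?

argmax u_1 = {B}

u_1(A vs Q) = 4
u_1(B vs Q) = 7
u_1(C vs Q) = 6
u_1(D vs Q) = 2
max payoff 7 at {B}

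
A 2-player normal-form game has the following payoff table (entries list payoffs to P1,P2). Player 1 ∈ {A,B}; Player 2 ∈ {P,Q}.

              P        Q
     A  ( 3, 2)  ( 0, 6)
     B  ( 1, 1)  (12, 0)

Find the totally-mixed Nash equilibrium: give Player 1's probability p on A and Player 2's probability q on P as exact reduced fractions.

P1 mixes 1/5 on A; P2 mixes 6/7 on P

P1 indiff ⇒ q·3+(1-q)·0 = q·1+(1-q)·12 ⇒ q(2) = (1-q)(12) ⇒ q = 6/7
P2 indiff ⇒ p·2+(1-p)·1 = p·6+(1-p)·0 ⇒ p(-4) = (1-p)(-1) ⇒ p = 1/5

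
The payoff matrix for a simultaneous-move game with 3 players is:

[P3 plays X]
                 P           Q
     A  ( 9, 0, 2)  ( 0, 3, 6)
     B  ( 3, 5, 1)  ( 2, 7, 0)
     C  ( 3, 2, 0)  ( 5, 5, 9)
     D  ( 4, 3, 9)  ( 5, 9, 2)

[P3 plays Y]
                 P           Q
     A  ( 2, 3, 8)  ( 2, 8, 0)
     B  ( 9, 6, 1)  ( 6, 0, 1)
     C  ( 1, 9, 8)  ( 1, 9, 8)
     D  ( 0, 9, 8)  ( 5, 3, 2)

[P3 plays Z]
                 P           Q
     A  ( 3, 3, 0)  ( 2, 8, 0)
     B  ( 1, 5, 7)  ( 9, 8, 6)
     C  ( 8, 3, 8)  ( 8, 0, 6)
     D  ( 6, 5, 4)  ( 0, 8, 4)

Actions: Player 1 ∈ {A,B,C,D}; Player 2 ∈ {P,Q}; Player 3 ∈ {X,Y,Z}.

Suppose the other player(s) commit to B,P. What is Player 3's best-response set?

P3 best: {Z}

u_3(X vs B,P) = 1
u_3(Y vs B,P) = 1
u_3(Z vs B,P) = 7
max payoff 7 at {Z}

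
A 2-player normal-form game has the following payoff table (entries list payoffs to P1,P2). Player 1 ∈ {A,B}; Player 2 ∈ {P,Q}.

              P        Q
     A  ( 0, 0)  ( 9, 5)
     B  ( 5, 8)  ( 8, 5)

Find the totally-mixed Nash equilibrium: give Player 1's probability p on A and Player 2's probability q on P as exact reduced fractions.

P1 mixes 3/8 on A; P2 mixes 1/6 on P

P1 indiff ⇒ q·0+(1-q)·9 = q·5+(1-q)·8 ⇒ q(-5) = (1-q)(-1) ⇒ q = 1/6
P2 indiff ⇒ p·0+(1-p)·8 = p·5+(1-p)·5 ⇒ p(-5) = (1-p)(-3) ⇒ p = 3/8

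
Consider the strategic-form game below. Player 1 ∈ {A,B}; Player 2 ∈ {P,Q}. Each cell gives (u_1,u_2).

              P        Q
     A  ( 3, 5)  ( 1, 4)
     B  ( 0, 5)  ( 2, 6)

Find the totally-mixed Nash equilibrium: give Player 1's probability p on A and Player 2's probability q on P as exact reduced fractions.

P1 indiff ⇒ q·3+(1-q)·1 = q·0+(1-q)·2 ⇒ q(3) = (1-q)(1) ⇒ q = 1/4
P2 indiff ⇒ p·5+(1-p)·5 = p·4+(1-p)·6 ⇒ p(1) = (1-p)(1) ⇒ p = 1/2

(p,q) = (1/2, 1/4)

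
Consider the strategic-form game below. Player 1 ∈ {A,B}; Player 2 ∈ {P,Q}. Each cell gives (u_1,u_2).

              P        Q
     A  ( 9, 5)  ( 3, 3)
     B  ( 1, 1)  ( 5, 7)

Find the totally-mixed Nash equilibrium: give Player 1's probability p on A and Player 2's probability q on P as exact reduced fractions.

P1 indiff ⇒ q·9+(1-q)·3 = q·1+(1-q)·5 ⇒ q(8) = (1-q)(2) ⇒ q = 1/5
P2 indiff ⇒ p·5+(1-p)·1 = p·3+(1-p)·7 ⇒ p(2) = (1-p)(6) ⇒ p = 3/4

p=3/4, q=1/5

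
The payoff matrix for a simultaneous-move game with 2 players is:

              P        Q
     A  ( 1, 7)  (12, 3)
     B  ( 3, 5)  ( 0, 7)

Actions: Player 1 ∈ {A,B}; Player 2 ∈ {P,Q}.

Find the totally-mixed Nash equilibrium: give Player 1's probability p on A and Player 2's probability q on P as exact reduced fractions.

P1 indiff ⇒ q·1+(1-q)·12 = q·3+(1-q)·0 ⇒ q(-2) = (1-q)(-12) ⇒ q = 6/7
P2 indiff ⇒ p·7+(1-p)·5 = p·3+(1-p)·7 ⇒ p(4) = (1-p)(2) ⇒ p = 1/3

(p,q) = (1/3, 6/7)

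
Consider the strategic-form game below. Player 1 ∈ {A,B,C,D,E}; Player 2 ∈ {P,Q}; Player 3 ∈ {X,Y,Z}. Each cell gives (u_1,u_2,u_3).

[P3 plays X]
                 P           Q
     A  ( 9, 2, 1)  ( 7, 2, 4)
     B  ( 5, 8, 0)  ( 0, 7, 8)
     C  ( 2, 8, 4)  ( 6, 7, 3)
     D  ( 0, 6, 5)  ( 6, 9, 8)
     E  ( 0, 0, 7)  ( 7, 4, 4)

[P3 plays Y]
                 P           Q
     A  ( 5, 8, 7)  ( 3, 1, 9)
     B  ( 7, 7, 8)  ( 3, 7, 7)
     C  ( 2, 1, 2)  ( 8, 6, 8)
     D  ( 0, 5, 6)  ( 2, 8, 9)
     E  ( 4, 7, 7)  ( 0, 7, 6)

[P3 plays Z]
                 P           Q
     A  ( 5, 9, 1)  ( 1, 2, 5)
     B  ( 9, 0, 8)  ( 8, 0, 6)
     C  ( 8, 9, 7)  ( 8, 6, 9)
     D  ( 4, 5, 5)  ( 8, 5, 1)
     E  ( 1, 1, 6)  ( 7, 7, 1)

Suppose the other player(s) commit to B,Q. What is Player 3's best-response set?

P3 best: {X}

u_3(X vs B,Q) = 8
u_3(Y vs B,Q) = 7
u_3(Z vs B,Q) = 6
max payoff 8 at {X}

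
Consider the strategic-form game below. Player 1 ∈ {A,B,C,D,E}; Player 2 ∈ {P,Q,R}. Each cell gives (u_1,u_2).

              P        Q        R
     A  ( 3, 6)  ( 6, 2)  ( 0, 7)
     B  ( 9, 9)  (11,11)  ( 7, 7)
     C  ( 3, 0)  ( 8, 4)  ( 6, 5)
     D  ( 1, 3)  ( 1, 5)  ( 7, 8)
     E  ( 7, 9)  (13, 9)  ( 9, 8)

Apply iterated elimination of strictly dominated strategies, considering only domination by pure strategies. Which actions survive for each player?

Survivors P1:{B,E} P2:{P,Q}

P1 drop A (B beats it: P:9>3 Q:11>6 R:7>0)
P1 drop C (B beats it: P:9>3 Q:11>8 R:7>6)
P1 drop D (E beats it: P:7>1 Q:13>1 R:9>7)
P2 drop R (P beats it: B:9>7 E:9>8)
P1→{B,E} P2→{P,Q}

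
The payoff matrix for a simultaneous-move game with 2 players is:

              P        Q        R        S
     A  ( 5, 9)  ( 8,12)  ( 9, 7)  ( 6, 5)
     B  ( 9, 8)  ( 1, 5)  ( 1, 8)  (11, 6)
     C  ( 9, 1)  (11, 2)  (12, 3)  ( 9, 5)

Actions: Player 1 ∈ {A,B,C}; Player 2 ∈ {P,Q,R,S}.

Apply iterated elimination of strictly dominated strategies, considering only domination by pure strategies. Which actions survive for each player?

Survivors P1:{B,C} P2:{P,R,S}

P1 drop A (C beats it: P:9>5 Q:11>8 R:12>9 S:9>6)
P2 drop Q (R beats it: B:8>5 C:3>2)
P1→{B,C} P2→{P,R,S}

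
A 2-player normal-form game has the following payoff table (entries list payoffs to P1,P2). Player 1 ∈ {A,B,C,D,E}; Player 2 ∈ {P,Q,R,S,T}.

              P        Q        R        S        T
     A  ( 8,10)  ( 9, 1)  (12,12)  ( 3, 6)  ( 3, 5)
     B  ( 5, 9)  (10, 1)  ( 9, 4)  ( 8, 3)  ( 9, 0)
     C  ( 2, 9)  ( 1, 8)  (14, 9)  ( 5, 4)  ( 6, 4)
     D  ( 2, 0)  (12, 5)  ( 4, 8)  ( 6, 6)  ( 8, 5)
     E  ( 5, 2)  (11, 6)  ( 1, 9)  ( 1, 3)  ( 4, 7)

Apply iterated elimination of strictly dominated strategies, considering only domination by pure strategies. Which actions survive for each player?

P2 drop Q (R beats it: A:12>1 B:4>1 C:9>8 D:8>5 E:9>6)
P1 drop D (B beats it: P:5>2 R:9>4 S:8>6 T:9>8)
P2 drop S (R beats it: A:12>6 B:4>3 C:9>4 E:9>3)
P2 drop T (R beats it: A:12>5 B:4>0 C:9>4 E:9>7)
P1 drop B (A beats it: P:8>5 R:12>9)
P1 drop E (A beats it: P:8>5 R:12>1)
P1→{A,C} P2→{P,R}

IESDS → P1:{A,C} P2:{P,R}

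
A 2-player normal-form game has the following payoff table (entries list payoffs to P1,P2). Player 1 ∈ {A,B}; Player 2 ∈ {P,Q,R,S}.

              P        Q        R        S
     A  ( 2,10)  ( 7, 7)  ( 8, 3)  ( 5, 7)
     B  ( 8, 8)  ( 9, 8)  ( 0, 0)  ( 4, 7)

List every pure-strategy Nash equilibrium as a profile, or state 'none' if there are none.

(A,P): not NE [P1→B gives 8>2]
(A,Q): not NE [P1→B gives 9>7; P2→P gives 10>7]
(A,R): not NE [P2→P gives 10>3]
(A,S): not NE [P2→P gives 10>7]
(B,P): NE
(B,Q): NE
(B,R): not NE [P1→A gives 8>0; P2→Q gives 8>0]
(B,S): not NE [P1→A gives 5>4; P2→Q gives 8>7]

Nash profiles: (B,P), (B,Q)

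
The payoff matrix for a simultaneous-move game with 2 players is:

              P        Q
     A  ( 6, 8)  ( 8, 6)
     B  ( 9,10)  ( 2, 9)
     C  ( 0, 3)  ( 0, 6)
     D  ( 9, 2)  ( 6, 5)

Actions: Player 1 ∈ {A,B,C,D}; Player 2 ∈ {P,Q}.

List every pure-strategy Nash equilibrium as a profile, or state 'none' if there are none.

PSNE = {(B,P)}

(A,P): not NE [P1→D gives 9>6]
(A,Q): not NE [P2→P gives 8>6]
(B,P): NE
(B,Q): not NE [P1→A gives 8>2; P2→P gives 10>9]
(C,P): not NE [P1→D gives 9>0; P2→Q gives 6>3]
(C,Q): not NE [P1→A gives 8>0]
(D,P): not NE [P2→Q gives 5>2]
(D,Q): not NE [P1→A gives 8>6]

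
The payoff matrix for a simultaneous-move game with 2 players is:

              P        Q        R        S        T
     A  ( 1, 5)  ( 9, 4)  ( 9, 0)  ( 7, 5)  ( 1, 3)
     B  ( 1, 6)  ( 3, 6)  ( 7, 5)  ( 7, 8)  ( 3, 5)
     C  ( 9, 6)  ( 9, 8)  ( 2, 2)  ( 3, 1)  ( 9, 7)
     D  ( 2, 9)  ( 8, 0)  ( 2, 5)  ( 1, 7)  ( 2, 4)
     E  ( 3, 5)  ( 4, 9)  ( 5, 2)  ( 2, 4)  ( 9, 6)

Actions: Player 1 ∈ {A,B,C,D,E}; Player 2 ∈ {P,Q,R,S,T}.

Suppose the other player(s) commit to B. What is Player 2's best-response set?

u_2(P vs B) = 6
u_2(Q vs B) = 6
u_2(R vs B) = 5
u_2(S vs B) = 8
u_2(T vs B) = 5
max payoff 8 at {S}

P2 best: {S}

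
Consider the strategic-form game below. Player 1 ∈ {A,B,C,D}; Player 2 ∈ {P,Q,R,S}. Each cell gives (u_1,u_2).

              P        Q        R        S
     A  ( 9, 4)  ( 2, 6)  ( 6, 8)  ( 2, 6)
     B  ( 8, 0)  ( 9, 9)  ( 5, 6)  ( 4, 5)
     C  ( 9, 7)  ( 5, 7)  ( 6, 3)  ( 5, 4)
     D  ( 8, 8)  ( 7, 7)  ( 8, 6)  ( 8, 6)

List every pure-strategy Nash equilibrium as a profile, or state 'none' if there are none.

(A,P): not NE [P2→R gives 8>4]
(A,Q): not NE [P1→B gives 9>2; P2→R gives 8>6]
(A,R): not NE [P1→D gives 8>6]
(A,S): not NE [P1→D gives 8>2; P2→R gives 8>6]
(B,P): not NE [P1→C gives 9>8; P2→Q gives 9>0]
(B,Q): NE
(B,R): not NE [P1→D gives 8>5; P2→Q gives 9>6]
(B,S): not NE [P1→D gives 8>4; P2→Q gives 9>5]
(C,P): NE
(C,Q): not NE [P1→B gives 9>5]
(C,R): not NE [P1→D gives 8>6; P2→Q gives 7>3]
(C,S): not NE [P1→D gives 8>5; P2→Q gives 7>4]
(D,P): not NE [P1→C gives 9>8]
(D,Q): not NE [P1→B gives 9>7; P2→P gives 8>7]
(D,R): not NE [P2→P gives 8>6]
(D,S): not NE [P2→P gives 8>6]

Nash profiles: (B,Q), (C,P)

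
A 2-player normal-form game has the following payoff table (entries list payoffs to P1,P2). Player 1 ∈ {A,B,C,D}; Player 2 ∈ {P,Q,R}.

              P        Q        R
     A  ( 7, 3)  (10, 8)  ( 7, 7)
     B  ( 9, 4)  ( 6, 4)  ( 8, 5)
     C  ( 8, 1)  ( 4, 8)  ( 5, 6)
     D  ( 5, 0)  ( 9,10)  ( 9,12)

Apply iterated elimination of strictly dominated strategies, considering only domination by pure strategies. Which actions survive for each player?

P1 drop C (B beats it: P:9>8 Q:6>4 R:8>5)
P2 drop P (R beats it: A:7>3 B:5>4 D:12>0)
P1 drop B (D beats it: Q:9>6 R:9>8)
P1→{A,D} P2→{Q,R}

Survivors P1:{A,D} P2:{Q,R}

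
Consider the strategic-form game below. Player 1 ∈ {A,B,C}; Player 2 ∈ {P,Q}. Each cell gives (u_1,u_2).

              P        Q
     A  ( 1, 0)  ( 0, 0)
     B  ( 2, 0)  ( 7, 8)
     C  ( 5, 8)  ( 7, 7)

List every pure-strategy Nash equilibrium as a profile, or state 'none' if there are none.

(A,P): not NE [P1→C gives 5>1]
(A,Q): not NE [P1→C gives 7>0]
(B,P): not NE [P1→C gives 5>2; P2→Q gives 8>0]
(B,Q): NE
(C,P): NE
(C,Q): not NE [P2→P gives 8>7]

NE set: (B,Q), (C,P)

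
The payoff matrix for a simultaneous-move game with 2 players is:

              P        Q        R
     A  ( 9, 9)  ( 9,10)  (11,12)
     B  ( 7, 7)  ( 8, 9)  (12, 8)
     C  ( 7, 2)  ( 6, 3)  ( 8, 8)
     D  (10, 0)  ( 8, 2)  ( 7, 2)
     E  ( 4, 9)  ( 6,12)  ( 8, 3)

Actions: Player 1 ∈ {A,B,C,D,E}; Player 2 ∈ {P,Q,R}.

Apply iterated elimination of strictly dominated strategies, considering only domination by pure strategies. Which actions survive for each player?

Remaining: P1:{A,B} P2:{Q,R}

P1 drop C (A beats it: P:9>7 Q:9>6 R:11>8)
P1 drop E (A beats it: P:9>4 Q:9>6 R:11>8)
P2 drop P (Q beats it: A:10>9 B:9>7 D:2>0)
P1 drop D (A beats it: Q:9>8 R:11>7)
P1→{A,B} P2→{Q,R}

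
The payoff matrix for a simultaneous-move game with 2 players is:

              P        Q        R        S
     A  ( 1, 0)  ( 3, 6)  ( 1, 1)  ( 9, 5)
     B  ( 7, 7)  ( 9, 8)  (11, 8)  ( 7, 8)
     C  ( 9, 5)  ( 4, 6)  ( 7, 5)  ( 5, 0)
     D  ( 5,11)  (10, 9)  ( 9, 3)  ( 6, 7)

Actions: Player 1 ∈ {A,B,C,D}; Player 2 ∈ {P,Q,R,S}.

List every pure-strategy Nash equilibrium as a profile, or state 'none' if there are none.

PSNE = {(B,R)}

(A,P): not NE [P1→C gives 9>1; P2→Q gives 6>0]
(A,Q): not NE [P1→D gives 10>3]
(A,R): not NE [P1→B gives 11>1; P2→Q gives 6>1]
(A,S): not NE [P2→Q gives 6>5]
(B,P): not NE [P1→C gives 9>7; P2→S gives 8>7]
(B,Q): not NE [P1→D gives 10>9]
(B,R): NE
(B,S): not NE [P1→A gives 9>7]
(C,P): not NE [P2→Q gives 6>5]
(C,Q): not NE [P1→D gives 10>4]
(C,R): not NE [P1→B gives 11>7; P2→Q gives 6>5]
(C,S): not NE [P1→A gives 9>5; P2→Q gives 6>0]
(D,P): not NE [P1→C gives 9>5]
(D,Q): not NE [P2→P gives 11>9]
(D,R): not NE [P1→B gives 11>9; P2→P gives 11>3]
(D,S): not NE [P1→A gives 9>6; P2→P gives 11>7]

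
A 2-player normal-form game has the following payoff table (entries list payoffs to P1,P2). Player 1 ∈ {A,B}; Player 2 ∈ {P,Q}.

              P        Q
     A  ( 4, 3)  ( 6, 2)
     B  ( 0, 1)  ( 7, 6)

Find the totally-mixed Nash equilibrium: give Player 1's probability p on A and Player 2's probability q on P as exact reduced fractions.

p=5/6, q=1/5

P1 indiff ⇒ q·4+(1-q)·6 = q·0+(1-q)·7 ⇒ q(4) = (1-q)(1) ⇒ q = 1/5
P2 indiff ⇒ p·3+(1-p)·1 = p·2+(1-p)·6 ⇒ p(1) = (1-p)(5) ⇒ p = 5/6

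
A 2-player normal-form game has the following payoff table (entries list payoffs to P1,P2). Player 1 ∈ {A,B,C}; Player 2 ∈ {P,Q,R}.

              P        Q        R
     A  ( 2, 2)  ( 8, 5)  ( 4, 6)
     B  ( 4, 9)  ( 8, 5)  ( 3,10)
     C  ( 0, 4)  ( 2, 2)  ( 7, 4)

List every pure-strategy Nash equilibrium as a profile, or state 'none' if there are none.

(A,P): not NE [P1→B gives 4>2; P2→R gives 6>2]
(A,Q): not NE [P2→R gives 6>5]
(A,R): not NE [P1→C gives 7>4]
(B,P): not NE [P2→R gives 10>9]
(B,Q): not NE [P2→R gives 10>5]
(B,R): not NE [P1→C gives 7>3]
(C,P): not NE [P1→B gives 4>0]
(C,Q): not NE [P1→B gives 8>2; P2→R gives 4>2]
(C,R): NE

NE set: (C,R)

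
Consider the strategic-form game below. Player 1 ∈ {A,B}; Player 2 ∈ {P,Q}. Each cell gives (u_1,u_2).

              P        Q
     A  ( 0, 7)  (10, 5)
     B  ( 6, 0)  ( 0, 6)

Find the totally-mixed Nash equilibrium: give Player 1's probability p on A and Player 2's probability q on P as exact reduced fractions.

P1 indiff ⇒ q·0+(1-q)·10 = q·6+(1-q)·0 ⇒ q(-6) = (1-q)(-10) ⇒ q = 5/8
P2 indiff ⇒ p·7+(1-p)·0 = p·5+(1-p)·6 ⇒ p(2) = (1-p)(6) ⇒ p = 3/4

p=3/4, q=5/8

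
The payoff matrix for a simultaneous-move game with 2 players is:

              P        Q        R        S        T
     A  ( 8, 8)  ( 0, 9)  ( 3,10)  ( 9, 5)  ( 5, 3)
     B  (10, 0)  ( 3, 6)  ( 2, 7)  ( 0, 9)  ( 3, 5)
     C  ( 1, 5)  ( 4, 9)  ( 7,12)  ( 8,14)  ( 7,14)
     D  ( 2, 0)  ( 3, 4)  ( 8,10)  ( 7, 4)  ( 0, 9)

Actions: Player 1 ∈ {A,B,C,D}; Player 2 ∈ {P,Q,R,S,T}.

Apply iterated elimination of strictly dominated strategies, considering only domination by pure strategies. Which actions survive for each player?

IESDS → P1:{A,C,D} P2:{R,S,T}

P2 drop P (Q beats it: A:9>8 B:6>0 C:9>5 D:4>0)
P1 drop B (C beats it: Q:4>3 R:7>2 S:8>0 T:7>3)
P2 drop Q (R beats it: A:10>9 C:12>9 D:10>4)
P1→{A,C,D} P2→{R,S,T}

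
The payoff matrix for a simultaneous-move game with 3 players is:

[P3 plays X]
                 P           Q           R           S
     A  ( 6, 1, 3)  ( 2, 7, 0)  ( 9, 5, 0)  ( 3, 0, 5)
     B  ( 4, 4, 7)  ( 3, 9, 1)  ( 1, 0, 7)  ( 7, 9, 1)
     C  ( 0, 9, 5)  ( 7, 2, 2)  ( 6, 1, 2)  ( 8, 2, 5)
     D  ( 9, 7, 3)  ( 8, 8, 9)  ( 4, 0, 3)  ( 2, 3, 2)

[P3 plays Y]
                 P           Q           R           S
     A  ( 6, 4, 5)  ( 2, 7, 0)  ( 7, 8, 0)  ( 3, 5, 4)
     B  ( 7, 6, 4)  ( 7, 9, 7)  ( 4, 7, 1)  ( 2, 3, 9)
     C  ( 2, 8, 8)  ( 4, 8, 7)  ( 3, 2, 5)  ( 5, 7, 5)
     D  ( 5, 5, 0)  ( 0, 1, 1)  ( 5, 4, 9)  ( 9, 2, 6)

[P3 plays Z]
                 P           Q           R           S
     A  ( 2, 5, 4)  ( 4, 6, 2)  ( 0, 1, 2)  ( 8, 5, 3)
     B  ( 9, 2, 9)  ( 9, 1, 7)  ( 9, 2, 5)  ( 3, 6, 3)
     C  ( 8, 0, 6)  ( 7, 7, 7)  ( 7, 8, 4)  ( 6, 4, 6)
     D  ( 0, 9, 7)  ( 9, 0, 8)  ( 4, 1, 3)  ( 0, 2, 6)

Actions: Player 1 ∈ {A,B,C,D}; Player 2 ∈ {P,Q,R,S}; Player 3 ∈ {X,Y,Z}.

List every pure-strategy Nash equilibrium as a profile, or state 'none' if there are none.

(A,P,X): not NE [P1→D gives 9>6; P2→Q gives 7>1; P3→Y gives 5>3]
(A,P,Y): not NE [P1→B gives 7>6; P2→R gives 8>4]
(A,P,Z): not NE [P1→B gives 9>2; P2→Q gives 6>5; P3→Y gives 5>4]
(A,Q,X): not NE [P1→D gives 8>2; P3→Z gives 2>0]
(A,Q,Y): not NE [P1→B gives 7>2; P2→R gives 8>7; P3→Z gives 2>0]
(A,Q,Z): not NE [P1→D gives 9>4]
(A,R,X): not NE [P2→Q gives 7>5; P3→Z gives 2>0]
(A,R,Y): not NE [P3→Z gives 2>0]
(A,R,Z): not NE [P1→B gives 9>0; P2→Q gives 6>1]
(A,S,X): not NE [P1→C gives 8>3; P2→Q gives 7>0]
(A,S,Y): not NE [P1→D gives 9>3; P2→R gives 8>5; P3→X gives 5>4]
(A,S,Z): not NE [P2→Q gives 6>5; P3→X gives 5>3]
(B,P,X): not NE [P1→D gives 9>4; P2→S gives 9>4; P3→Z gives 9>7]
(B,P,Y): not NE [P2→Q gives 9>6; P3→Z gives 9>4]
(B,P,Z): not NE [P2→S gives 6>2]
(B,Q,X): not NE [P1→D gives 8>3; P3→Z gives 7>1]
(B,Q,Y): NE
(B,Q,Z): not NE [P2→S gives 6>1]
(B,R,X): not NE [P1→A gives 9>1; P2→S gives 9>0]
(B,R,Y): not NE [P1→A gives 7>4; P2→Q gives 9>7; P3→X gives 7>1]
(B,R,Z): not NE [P2→S gives 6>2; P3→X gives 7>5]
(B,S,X): not NE [P1→C gives 8>7; P3→Y gives 9>1]
(B,S,Y): not NE [P1→D gives 9>2; P2→Q gives 9>3]
(B,S,Z): not NE [P1→A gives 8>3; P3→Y gives 9>3]
(C,P,X): not NE [P1→D gives 9>0; P3→Y gives 8>5]
(C,P,Y): not NE [P1→B gives 7>2]
(C,P,Z): not NE [P1→B gives 9>8; P2→R gives 8>0; P3→Y gives 8>6]
(C,Q,X): not NE [P1→D gives 8>7; P2→P gives 9>2; P3→Z gives 7>2]
(C,Q,Y): not NE [P1→B gives 7>4]
(C,Q,Z): not NE [P1→D gives 9>7; P2→R gives 8>7]
(C,R,X): not NE [P1→A gives 9>6; P2→P gives 9>1; P3→Y gives 5>2]
(C,R,Y): not NE [P1→A gives 7>3; P2→Q gives 8>2]
(C,R,Z): not NE [P1→B gives 9>7; P3→Y gives 5>4]
(C,S,X): not NE [P2→P gives 9>2; P3→Z gives 6>5]
(C,S,Y): not NE [P1→D gives 9>5; P2→Q gives 8>7; P3→Z gives 6>5]
(C,S,Z): not NE [P1→A gives 8>6; P2→R gives 8>4]
(D,P,X): not NE [P2→Q gives 8>7; P3→Z gives 7>3]
(D,P,Y): not NE [P1→B gives 7>5; P3→Z gives 7>0]
(D,P,Z): not NE [P1→B gives 9>0]
(D,Q,X): NE
(D,Q,Y): not NE [P1→B gives 7>0; P2→P gives 5>1; P3→X gives 9>1]
(D,Q,Z): not NE [P2→P gives 9>0; P3→X gives 9>8]
(D,R,X): not NE [P1→A gives 9>4; P2→Q gives 8>0; P3→Y gives 9>3]
(D,R,Y): not NE [P1→A gives 7>5; P2→P gives 5>4]
(D,R,Z): not NE [P1→B gives 9>4; P2→P gives 9>1; P3→Y gives 9>3]
(D,S,X): not NE [P1→C gives 8>2; P2→Q gives 8>3; P3→Z gives 6>2]
(D,S,Y): not NE [P2→P gives 5>2]
(D,S,Z): not NE [P1→A gives 8>0; P2→P gives 9>2]

NE set: (B,Q,Y), (D,Q,X)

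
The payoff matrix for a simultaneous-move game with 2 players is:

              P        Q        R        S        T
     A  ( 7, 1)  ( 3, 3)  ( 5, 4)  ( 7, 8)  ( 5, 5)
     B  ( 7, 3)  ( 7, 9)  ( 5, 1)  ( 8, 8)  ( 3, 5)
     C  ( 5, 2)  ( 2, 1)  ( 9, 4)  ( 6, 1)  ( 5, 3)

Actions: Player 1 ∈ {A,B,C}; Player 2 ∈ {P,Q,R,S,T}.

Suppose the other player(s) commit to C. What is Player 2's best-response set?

u_2(P vs C) = 2
u_2(Q vs C) = 1
u_2(R vs C) = 4
u_2(S vs C) = 1
u_2(T vs C) = 3
max payoff 4 at {R}

P2 best: {R}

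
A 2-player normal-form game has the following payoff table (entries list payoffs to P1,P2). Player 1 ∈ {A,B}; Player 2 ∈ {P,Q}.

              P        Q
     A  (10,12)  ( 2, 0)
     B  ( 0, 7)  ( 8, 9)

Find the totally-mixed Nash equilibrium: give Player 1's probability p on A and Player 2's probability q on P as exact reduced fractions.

P1 indiff ⇒ q·10+(1-q)·2 = q·0+(1-q)·8 ⇒ q(10) = (1-q)(6) ⇒ q = 3/8
P2 indiff ⇒ p·12+(1-p)·7 = p·0+(1-p)·9 ⇒ p(12) = (1-p)(2) ⇒ p = 1/7

P1 mixes 1/7 on A; P2 mixes 3/8 on P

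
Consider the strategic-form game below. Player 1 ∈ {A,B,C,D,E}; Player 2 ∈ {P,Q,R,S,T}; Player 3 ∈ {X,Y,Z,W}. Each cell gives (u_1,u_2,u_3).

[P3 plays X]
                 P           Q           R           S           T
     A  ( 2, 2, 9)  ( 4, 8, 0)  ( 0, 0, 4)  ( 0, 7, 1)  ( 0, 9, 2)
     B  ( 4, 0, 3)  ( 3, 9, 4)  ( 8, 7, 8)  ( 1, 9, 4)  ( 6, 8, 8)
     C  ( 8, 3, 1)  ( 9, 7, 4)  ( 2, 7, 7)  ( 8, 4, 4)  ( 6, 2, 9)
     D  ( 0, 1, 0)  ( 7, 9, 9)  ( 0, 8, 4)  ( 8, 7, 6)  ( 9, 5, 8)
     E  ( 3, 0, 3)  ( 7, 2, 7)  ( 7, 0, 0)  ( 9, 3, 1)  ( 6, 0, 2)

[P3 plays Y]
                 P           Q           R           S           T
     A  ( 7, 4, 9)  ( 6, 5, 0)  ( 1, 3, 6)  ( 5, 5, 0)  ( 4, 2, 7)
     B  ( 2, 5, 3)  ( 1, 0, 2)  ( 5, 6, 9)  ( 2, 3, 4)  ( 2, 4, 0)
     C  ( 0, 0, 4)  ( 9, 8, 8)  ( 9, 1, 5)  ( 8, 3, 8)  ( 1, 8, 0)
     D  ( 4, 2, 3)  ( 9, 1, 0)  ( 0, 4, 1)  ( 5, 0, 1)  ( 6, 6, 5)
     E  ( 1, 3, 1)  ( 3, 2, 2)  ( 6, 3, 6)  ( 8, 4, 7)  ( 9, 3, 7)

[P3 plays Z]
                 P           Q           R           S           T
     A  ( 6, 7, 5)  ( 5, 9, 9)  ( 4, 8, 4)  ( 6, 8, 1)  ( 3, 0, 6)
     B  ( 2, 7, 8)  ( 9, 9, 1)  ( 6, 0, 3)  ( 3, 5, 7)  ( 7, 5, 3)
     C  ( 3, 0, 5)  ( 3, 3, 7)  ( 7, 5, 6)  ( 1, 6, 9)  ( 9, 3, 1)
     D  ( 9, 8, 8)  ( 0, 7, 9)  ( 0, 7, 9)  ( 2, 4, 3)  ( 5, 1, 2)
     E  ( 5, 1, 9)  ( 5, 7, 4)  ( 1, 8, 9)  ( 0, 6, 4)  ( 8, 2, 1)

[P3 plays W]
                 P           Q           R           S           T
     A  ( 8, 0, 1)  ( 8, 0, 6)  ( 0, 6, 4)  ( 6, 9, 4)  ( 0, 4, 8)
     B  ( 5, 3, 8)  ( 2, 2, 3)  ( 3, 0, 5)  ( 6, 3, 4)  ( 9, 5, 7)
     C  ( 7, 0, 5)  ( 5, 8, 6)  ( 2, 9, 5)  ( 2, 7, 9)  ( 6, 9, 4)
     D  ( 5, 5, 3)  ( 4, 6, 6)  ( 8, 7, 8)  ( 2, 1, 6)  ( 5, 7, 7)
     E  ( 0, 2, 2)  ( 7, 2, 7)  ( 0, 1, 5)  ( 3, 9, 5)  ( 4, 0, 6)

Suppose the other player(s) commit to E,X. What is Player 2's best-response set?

u_2(P vs E,X) = 0
u_2(Q vs E,X) = 2
u_2(R vs E,X) = 0
u_2(S vs E,X) = 3
u_2(T vs E,X) = 0
max payoff 3 at {S}

P2 best: {S}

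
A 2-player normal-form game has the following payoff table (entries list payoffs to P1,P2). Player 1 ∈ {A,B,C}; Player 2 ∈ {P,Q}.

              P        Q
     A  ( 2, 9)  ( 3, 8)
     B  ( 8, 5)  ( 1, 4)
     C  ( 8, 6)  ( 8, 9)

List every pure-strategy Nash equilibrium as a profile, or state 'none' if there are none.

PSNE = {(B,P), (C,Q)}

(A,P): not NE [P1→C gives 8>2]
(A,Q): not NE [P1→C gives 8>3; P2→P gives 9>8]
(B,P): NE
(B,Q): not NE [P1→C gives 8>1; P2→P gives 5>4]
(C,P): not NE [P2→Q gives 9>6]
(C,Q): NE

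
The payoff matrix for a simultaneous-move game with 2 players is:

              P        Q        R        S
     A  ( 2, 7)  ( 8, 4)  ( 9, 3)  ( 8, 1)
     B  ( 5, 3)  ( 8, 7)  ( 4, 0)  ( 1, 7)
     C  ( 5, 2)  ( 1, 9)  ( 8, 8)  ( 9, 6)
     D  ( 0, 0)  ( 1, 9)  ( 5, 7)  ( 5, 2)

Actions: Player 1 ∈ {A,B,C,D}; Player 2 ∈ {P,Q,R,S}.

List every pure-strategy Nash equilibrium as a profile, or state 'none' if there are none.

(A,P): not NE [P1→C gives 5>2]
(A,Q): not NE [P2→P gives 7>4]
(A,R): not NE [P2→P gives 7>3]
(A,S): not NE [P1→C gives 9>8; P2→P gives 7>1]
(B,P): not NE [P2→S gives 7>3]
(B,Q): NE
(B,R): not NE [P1→A gives 9>4; P2→S gives 7>0]
(B,S): not NE [P1→C gives 9>1]
(C,P): not NE [P2→Q gives 9>2]
(C,Q): not NE [P1→B gives 8>1]
(C,R): not NE [P1→A gives 9>8; P2→Q gives 9>8]
(C,S): not NE [P2→Q gives 9>6]
(D,P): not NE [P1→C gives 5>0; P2→Q gives 9>0]
(D,Q): not NE [P1→B gives 8>1]
(D,R): not NE [P1→A gives 9>5; P2→Q gives 9>7]
(D,S): not NE [P1→C gives 9>5; P2→Q gives 9>2]

Nash profiles: (B,Q)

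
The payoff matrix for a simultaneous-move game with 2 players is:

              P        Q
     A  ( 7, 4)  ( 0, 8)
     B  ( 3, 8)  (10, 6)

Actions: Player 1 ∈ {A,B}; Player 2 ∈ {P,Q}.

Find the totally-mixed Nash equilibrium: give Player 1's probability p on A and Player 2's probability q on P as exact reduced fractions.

P1 indiff ⇒ q·7+(1-q)·0 = q·3+(1-q)·10 ⇒ q(4) = (1-q)(10) ⇒ q = 5/7
P2 indiff ⇒ p·4+(1-p)·8 = p·8+(1-p)·6 ⇒ p(-4) = (1-p)(-2) ⇒ p = 1/3

p=1/3, q=5/7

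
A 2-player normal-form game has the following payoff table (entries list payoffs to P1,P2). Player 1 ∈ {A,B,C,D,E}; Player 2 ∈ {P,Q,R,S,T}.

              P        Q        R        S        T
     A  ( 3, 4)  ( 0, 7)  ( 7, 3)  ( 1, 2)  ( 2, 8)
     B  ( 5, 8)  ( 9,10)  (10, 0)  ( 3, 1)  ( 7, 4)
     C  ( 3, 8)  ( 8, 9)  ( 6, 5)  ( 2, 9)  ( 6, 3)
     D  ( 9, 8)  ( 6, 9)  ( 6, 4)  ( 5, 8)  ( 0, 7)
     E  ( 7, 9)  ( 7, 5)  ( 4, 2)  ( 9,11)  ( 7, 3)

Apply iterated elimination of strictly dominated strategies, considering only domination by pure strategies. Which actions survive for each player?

Remaining: P1:{B,D,E} P2:{P,Q,S}

P1 drop A (B beats it: P:5>3 Q:9>0 R:10>7 S:3>1 T:7>2)
P1 drop C (B beats it: P:5>3 Q:9>8 R:10>6 S:3>2 T:7>6)
P2 drop R (P beats it: B:8>0 D:8>4 E:9>2)
P2 drop T (P beats it: B:8>4 D:8>7 E:9>3)
P1→{B,D,E} P2→{P,Q,S}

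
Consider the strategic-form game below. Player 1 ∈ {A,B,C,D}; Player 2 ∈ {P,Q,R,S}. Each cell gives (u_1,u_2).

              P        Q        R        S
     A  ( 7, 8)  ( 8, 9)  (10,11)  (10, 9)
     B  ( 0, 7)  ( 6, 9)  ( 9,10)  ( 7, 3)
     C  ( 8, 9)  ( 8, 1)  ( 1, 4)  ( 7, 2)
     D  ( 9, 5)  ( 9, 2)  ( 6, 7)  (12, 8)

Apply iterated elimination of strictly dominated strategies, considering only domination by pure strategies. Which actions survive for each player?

Survivors P1:{A,D} P2:{R,S}

P1 drop B (A beats it: P:7>0 Q:8>6 R:10>9 S:10>7)
P1 drop C (D beats it: P:9>8 Q:9>8 R:6>1 S:12>7)
P2 drop P (R beats it: A:11>8 D:7>5)
P2 drop Q (R beats it: A:11>9 D:7>2)
P1→{A,D} P2→{R,S}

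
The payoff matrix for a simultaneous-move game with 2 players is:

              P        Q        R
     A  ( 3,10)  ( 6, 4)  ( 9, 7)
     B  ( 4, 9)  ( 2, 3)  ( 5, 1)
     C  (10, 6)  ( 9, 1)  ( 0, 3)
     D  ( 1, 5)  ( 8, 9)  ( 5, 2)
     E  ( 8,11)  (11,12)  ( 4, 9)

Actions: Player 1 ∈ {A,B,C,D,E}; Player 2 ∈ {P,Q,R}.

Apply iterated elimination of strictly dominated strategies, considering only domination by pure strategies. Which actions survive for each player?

Survivors P1:{C,E} P2:{P,Q}

P2 drop R (P beats it: A:10>7 B:9>1 C:6>3 D:5>2 E:11>9)
P1 drop A (C beats it: P:10>3 Q:9>6)
P1 drop B (C beats it: P:10>4 Q:9>2)
P1 drop D (C beats it: P:10>1 Q:9>8)
P1→{C,E} P2→{P,Q}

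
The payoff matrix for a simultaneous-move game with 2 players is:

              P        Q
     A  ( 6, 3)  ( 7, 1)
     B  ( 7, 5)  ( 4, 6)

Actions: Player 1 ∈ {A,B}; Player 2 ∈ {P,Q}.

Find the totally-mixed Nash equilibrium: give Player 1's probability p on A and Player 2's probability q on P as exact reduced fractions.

P1 indiff ⇒ q·6+(1-q)·7 = q·7+(1-q)·4 ⇒ q(-1) = (1-q)(-3) ⇒ q = 3/4
P2 indiff ⇒ p·3+(1-p)·5 = p·1+(1-p)·6 ⇒ p(2) = (1-p)(1) ⇒ p = 1/3

(p,q) = (1/3, 3/4)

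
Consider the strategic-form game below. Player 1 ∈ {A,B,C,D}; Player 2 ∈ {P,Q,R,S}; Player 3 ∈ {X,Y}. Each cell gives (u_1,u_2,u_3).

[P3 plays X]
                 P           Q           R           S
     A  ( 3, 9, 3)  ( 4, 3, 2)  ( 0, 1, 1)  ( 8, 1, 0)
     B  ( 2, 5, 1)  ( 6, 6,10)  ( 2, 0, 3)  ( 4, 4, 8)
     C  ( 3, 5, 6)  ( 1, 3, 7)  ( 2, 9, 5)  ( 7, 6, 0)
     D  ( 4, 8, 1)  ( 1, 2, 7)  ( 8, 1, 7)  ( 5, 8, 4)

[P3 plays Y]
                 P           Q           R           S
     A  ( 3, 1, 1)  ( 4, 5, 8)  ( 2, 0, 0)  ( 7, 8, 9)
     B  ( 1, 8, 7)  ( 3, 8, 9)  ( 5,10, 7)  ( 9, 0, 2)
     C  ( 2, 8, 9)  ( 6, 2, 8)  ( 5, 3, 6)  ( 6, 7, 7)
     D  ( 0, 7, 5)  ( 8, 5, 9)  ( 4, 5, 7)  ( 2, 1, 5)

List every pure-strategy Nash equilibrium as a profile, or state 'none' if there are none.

Nash profiles: (B,Q,X), (B,R,Y)

(A,P,X): not NE [P1→D gives 4>3]
(A,P,Y): not NE [P2→S gives 8>1; P3→X gives 3>1]
(A,Q,X): not NE [P1→B gives 6>4; P2→P gives 9>3; P3→Y gives 8>2]
(A,Q,Y): not NE [P1→D gives 8>4; P2→S gives 8>5]
(A,R,X): not NE [P1→D gives 8>0; P2→P gives 9>1]
(A,R,Y): not NE [P1→C gives 5>2; P2→S gives 8>0; P3→X gives 1>0]
(A,S,X): not NE [P2→P gives 9>1; P3→Y gives 9>0]
(A,S,Y): not NE [P1→B gives 9>7]
(B,P,X): not NE [P1→D gives 4>2; P2→Q gives 6>5; P3→Y gives 7>1]
(B,P,Y): not NE [P1→A gives 3>1; P2→R gives 10>8]
(B,Q,X): NE
(B,Q,Y): not NE [P1→D gives 8>3; P2→R gives 10>8; P3→X gives 10>9]
(B,R,X): not NE [P1→D gives 8>2; P2→Q gives 6>0; P3→Y gives 7>3]
(B,R,Y): NE
(B,S,X): not NE [P1→A gives 8>4; P2→Q gives 6>4]
(B,S,Y): not NE [P2→R gives 10>0; P3→X gives 8>2]
(C,P,X): not NE [P1→D gives 4>3; P2→R gives 9>5; P3→Y gives 9>6]
(C,P,Y): not NE [P1→A gives 3>2]
(C,Q,X): not NE [P1→B gives 6>1; P2→R gives 9>3; P3→Y gives 8>7]
(C,Q,Y): not NE [P1→D gives 8>6; P2→P gives 8>2]
(C,R,X): not NE [P1→D gives 8>2; P3→Y gives 6>5]
(C,R,Y): not NE [P2→P gives 8>3]
(C,S,X): not NE [P1→A gives 8>7; P2→R gives 9>6; P3→Y gives 7>0]
(C,S,Y): not NE [P1→B gives 9>6; P2→P gives 8>7]
(D,P,X): not NE [P3→Y gives 5>1]
(D,P,Y): not NE [P1→A gives 3>0]
(D,Q,X): not NE [P1→B gives 6>1; P2→S gives 8>2; P3→Y gives 9>7]
(D,Q,Y): not NE [P2→P gives 7>5]
(D,R,X): not NE [P2→S gives 8>1]
(D,R,Y): not NE [P1→C gives 5>4; P2→P gives 7>5]
(D,S,X): not NE [P1→A gives 8>5; P3→Y gives 5>4]
(D,S,Y): not NE [P1→B gives 9>2; P2→P gives 7>1]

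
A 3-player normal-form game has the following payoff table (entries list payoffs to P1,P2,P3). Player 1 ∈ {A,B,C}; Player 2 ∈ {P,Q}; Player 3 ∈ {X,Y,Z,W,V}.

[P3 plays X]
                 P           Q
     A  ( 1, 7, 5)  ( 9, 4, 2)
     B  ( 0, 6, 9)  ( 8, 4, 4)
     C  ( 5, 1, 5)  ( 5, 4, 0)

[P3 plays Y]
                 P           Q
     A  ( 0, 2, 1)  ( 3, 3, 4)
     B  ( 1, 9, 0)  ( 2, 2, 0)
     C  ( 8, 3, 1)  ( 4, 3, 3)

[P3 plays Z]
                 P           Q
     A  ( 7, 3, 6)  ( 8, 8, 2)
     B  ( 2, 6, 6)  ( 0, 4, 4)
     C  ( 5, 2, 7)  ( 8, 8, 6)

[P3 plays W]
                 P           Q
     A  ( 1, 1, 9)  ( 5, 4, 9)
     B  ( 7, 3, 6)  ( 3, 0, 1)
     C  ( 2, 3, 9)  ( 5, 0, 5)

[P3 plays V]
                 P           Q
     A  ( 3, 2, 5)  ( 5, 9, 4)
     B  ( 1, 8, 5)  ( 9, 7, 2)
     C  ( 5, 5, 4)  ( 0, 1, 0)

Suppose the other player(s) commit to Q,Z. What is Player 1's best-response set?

u_1(A vs Q,Z) = 8
u_1(B vs Q,Z) = 0
u_1(C vs Q,Z) = 8
max payoff 8 at {A,C}

P1 best: {A,C}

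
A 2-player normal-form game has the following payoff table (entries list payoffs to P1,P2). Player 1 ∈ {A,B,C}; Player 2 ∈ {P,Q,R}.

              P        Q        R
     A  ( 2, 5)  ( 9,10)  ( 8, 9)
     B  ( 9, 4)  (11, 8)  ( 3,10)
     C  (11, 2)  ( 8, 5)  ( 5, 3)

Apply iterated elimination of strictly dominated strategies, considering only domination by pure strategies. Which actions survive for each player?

P2 drop P (Q beats it: A:10>5 B:8>4 C:5>2)
P1 drop C (A beats it: Q:9>8 R:8>5)
P1→{A,B} P2→{Q,R}

Remaining: P1:{A,B} P2:{Q,R}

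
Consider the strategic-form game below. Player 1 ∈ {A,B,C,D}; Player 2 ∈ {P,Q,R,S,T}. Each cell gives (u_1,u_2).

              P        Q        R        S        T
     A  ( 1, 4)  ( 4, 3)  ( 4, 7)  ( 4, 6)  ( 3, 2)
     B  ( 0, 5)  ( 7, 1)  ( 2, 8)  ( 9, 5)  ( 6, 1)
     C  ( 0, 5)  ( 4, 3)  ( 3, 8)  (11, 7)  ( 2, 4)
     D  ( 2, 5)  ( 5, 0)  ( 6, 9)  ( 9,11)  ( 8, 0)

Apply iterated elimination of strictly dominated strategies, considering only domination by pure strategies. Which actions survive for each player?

Survivors P1:{C,D} P2:{R,S}

P1 drop A (D beats it: P:2>1 Q:5>4 R:6>4 S:9>4 T:8>3)
P2 drop P (R beats it: B:8>5 C:8>5 D:9>5)
P2 drop Q (R beats it: B:8>1 C:8>3 D:9>0)
P2 drop T (R beats it: B:8>1 C:8>4 D:9>0)
P1 drop B (C beats it: R:3>2 S:11>9)
P1→{C,D} P2→{R,S}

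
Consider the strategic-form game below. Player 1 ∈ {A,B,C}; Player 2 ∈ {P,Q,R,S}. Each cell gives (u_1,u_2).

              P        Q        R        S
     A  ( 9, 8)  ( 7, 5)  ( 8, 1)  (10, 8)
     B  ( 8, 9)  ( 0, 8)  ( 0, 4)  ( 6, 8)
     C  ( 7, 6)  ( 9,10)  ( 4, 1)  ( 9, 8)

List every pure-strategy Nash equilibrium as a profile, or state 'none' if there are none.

Nash profiles: (A,P), (A,S), (C,Q)

(A,P): NE
(A,Q): not NE [P1→C gives 9>7; P2→S gives 8>5]
(A,R): not NE [P2→S gives 8>1]
(A,S): NE
(B,P): not NE [P1→A gives 9>8]
(B,Q): not NE [P1→C gives 9>0; P2→P gives 9>8]
(B,R): not NE [P1→A gives 8>0; P2→P gives 9>4]
(B,S): not NE [P1→A gives 10>6; P2→P gives 9>8]
(C,P): not NE [P1→A gives 9>7; P2→Q gives 10>6]
(C,Q): NE
(C,R): not NE [P1→A gives 8>4; P2→Q gives 10>1]
(C,S): not NE [P1→A gives 10>9; P2→Q gives 10>8]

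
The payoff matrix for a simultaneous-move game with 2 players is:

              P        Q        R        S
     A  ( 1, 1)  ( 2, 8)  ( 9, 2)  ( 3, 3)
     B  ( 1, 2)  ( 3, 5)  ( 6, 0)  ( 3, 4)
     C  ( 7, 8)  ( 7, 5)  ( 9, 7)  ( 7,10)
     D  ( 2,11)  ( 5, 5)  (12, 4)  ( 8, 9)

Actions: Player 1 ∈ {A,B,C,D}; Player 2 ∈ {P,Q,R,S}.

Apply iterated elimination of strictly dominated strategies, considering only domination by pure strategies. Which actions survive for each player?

IESDS → P1:{C,D} P2:{P,S}

P1 drop A (D beats it: P:2>1 Q:5>2 R:12>9 S:8>3)
P1 drop B (C beats it: P:7>1 Q:7>3 R:9>6 S:7>3)
P2 drop Q (P beats it: C:8>5 D:11>5)
P2 drop R (P beats it: C:8>7 D:11>4)
P1→{C,D} P2→{P,S}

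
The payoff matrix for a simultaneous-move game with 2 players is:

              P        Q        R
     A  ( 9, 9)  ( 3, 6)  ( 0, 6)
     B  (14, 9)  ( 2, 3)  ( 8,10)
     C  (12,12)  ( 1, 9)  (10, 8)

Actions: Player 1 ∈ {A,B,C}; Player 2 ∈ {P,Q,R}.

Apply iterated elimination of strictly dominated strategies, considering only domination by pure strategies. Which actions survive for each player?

Remaining: P1:{B,C} P2:{P,R}

P2 drop Q (P beats it: A:9>6 B:9>3 C:12>9)
P1 drop A (B beats it: P:14>9 R:8>0)
P1→{B,C} P2→{P,R}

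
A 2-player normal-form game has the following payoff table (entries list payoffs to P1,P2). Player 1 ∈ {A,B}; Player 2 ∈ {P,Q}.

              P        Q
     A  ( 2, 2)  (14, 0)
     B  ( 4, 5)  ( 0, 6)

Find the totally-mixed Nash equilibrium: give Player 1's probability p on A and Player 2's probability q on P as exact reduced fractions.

p=1/3, q=7/8

P1 indiff ⇒ q·2+(1-q)·14 = q·4+(1-q)·0 ⇒ q(-2) = (1-q)(-14) ⇒ q = 7/8
P2 indiff ⇒ p·2+(1-p)·5 = p·0+(1-p)·6 ⇒ p(2) = (1-p)(1) ⇒ p = 1/3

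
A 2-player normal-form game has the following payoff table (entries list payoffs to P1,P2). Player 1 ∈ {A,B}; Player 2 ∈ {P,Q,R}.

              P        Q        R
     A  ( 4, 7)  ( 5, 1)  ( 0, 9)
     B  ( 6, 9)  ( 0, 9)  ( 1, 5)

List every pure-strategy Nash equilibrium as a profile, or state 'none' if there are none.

(A,P): not NE [P1→B gives 6>4; P2→R gives 9>7]
(A,Q): not NE [P2→R gives 9>1]
(A,R): not NE [P1→B gives 1>0]
(B,P): NE
(B,Q): not NE [P1→A gives 5>0]
(B,R): not NE [P2→Q gives 9>5]

PSNE = {(B,P)}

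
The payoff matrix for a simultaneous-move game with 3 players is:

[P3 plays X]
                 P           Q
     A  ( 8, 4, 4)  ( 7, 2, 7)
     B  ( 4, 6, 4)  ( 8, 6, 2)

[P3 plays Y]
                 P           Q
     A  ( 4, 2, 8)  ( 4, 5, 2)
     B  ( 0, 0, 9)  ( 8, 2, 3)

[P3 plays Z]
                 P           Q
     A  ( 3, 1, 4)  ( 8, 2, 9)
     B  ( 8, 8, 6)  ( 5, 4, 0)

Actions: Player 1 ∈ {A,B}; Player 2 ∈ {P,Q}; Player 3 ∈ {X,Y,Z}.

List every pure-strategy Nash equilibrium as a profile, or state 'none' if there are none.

(A,P,X): not NE [P3→Y gives 8>4]
(A,P,Y): not NE [P2→Q gives 5>2]
(A,P,Z): not NE [P1→B gives 8>3; P2→Q gives 2>1; P3→Y gives 8>4]
(A,Q,X): not NE [P1→B gives 8>7; P2→P gives 4>2; P3→Z gives 9>7]
(A,Q,Y): not NE [P1→B gives 8>4; P3→Z gives 9>2]
(A,Q,Z): NE
(B,P,X): not NE [P1→A gives 8>4; P3→Y gives 9>4]
(B,P,Y): not NE [P1→A gives 4>0; P2→Q gives 2>0]
(B,P,Z): not NE [P3→Y gives 9>6]
(B,Q,X): not NE [P3→Y gives 3>2]
(B,Q,Y): NE
(B,Q,Z): not NE [P1→A gives 8>5; P2→P gives 8>4; P3→Y gives 3>0]

NE set: (A,Q,Z), (B,Q,Y)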